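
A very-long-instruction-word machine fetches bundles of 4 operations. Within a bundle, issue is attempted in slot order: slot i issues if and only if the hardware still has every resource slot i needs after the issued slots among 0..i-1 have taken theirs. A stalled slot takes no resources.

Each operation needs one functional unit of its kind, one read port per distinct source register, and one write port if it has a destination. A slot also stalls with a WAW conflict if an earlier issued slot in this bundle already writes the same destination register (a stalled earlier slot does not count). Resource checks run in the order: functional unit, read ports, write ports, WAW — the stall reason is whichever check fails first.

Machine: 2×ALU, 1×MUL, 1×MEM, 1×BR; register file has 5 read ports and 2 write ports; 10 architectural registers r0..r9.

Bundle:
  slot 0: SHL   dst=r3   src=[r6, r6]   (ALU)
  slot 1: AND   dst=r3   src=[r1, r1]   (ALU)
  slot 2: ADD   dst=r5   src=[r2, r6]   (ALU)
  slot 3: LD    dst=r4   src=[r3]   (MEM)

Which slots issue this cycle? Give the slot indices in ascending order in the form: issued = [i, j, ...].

issued = [0, 2]

#0 ALU src=r6,r6 dispatched  <A:1 Mu:1 Ld:1 B:1 rd:4 wr:1>
#1 ALU src=r1,r1 held:WAW  <A:1 Mu:1 Ld:1 B:1 rd:4 wr:1>
#2 ALU src=r2,r6 dispatched  <A:0 Mu:1 Ld:1 B:1 rd:2 wr:0>
#3 MEM src=r3 held:WR_PORT  <A:0 Mu:1 Ld:1 B:1 rd:2 wr:0>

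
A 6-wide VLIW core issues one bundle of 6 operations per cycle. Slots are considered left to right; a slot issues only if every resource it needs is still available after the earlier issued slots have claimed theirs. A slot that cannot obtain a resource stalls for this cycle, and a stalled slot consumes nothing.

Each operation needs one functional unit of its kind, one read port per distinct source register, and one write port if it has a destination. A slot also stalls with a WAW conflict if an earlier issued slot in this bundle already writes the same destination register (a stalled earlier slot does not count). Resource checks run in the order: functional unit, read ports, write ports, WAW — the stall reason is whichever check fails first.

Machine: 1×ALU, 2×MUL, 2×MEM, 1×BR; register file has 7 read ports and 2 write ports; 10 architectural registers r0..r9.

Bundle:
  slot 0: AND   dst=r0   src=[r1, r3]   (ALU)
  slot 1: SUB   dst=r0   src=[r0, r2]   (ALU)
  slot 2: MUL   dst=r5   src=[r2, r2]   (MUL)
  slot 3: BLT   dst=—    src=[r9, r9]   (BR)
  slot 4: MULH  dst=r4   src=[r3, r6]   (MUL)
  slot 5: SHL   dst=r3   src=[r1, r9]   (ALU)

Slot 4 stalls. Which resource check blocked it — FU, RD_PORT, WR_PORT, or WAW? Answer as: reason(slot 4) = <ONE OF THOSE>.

  0. ALU→r0 ⇒ go  {0A/2Mu/2Ld/1B | 5r 1w}
  1. ALU→r0 ⇒ no(FU)  {0A/2Mu/2Ld/1B | 5r 1w}
  2. MUL→r5 ⇒ go  {0A/1Mu/2Ld/1B | 4r 0w}
  3. BR ⇒ go  {0A/1Mu/2Ld/0B | 3r 0w}
  4. MUL→r4 ⇒ no(WR_PORT)  {0A/1Mu/2Ld/0B | 3r 0w}
  5. ALU→r3 ⇒ no(FU)  {0A/1Mu/2Ld/0B | 3r 0w}

reason(slot 4) = WR_PORT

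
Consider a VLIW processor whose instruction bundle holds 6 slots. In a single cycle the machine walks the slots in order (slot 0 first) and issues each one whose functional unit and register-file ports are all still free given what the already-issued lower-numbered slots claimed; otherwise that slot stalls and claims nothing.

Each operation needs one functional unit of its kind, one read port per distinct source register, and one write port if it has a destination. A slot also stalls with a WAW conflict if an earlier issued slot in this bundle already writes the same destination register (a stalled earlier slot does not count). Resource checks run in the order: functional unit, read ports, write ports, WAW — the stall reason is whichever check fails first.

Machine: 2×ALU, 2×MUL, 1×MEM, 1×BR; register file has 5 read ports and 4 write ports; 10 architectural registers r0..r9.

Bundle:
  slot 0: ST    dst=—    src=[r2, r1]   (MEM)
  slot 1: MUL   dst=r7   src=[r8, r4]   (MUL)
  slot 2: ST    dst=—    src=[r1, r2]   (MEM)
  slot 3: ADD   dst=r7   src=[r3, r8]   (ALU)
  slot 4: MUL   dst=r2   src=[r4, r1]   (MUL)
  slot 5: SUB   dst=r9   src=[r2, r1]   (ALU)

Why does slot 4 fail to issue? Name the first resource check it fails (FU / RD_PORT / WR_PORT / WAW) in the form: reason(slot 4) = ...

(0) want 1×MEM +2rd +0wr — yes → AL2|MU2|ME0|BR1|rd3|wr4
(1) want 1×MUL +2rd +1wr — yes → AL2|MU1|ME0|BR1|rd1|wr3
(2) want 1×MEM +2rd +0wr — FU → AL2|MU1|ME0|BR1|rd1|wr3
(3) want 1×ALU +2rd +1wr — RD_PORT → AL2|MU1|ME0|BR1|rd1|wr3
(4) want 1×MUL +2rd +1wr — RD_PORT → AL2|MU1|ME0|BR1|rd1|wr3
(5) want 1×ALU +2rd +1wr — RD_PORT → AL2|MU1|ME0|BR1|rd1|wr3

reason(slot 4) = RD_PORT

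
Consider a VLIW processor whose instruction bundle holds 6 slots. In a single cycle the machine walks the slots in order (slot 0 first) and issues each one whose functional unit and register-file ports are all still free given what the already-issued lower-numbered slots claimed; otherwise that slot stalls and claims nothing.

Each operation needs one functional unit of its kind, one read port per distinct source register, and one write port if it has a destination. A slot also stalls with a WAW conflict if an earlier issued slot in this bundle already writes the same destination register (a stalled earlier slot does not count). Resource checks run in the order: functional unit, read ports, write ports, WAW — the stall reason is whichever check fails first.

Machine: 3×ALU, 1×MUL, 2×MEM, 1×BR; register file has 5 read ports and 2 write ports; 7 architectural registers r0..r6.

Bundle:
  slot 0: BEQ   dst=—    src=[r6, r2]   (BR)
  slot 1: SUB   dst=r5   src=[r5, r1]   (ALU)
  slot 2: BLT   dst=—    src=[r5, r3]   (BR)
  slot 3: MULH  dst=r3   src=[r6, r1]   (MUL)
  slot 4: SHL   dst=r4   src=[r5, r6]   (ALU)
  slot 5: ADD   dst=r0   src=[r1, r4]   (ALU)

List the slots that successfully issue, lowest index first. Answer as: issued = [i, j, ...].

(0) want 1×BR +2rd +0wr — yes → AL3|MU1|ME2|BR0|rd3|wr2
(1) want 1×ALU +2rd +1wr — yes → AL2|MU1|ME2|BR0|rd1|wr1
(2) want 1×BR +2rd +0wr — FU → AL2|MU1|ME2|BR0|rd1|wr1
(3) want 1×MUL +2rd +1wr — RD_PORT → AL2|MU1|ME2|BR0|rd1|wr1
(4) want 1×ALU +2rd +1wr — RD_PORT → AL2|MU1|ME2|BR0|rd1|wr1
(5) want 1×ALU +2rd +1wr — RD_PORT → AL2|MU1|ME2|BR0|rd1|wr1

issued = [0, 1]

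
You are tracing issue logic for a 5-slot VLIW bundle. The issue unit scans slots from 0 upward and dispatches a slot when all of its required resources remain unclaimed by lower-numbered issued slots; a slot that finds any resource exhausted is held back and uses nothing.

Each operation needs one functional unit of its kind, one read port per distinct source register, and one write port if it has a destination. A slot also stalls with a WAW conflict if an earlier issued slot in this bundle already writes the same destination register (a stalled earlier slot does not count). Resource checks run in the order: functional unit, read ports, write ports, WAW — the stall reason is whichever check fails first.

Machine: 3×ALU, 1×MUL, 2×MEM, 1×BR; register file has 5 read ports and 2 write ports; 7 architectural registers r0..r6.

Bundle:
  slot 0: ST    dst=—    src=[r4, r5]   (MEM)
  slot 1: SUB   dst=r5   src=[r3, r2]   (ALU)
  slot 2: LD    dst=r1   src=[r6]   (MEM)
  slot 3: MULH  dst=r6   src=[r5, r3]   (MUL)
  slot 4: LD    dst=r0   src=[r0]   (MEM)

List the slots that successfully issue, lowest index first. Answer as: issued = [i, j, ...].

issued = [0, 1, 2]

(0) want 1×MEM +2rd +0wr — yes → AL3|MU1|ME1|BR1|rd3|wr2
(1) want 1×ALU +2rd +1wr — yes → AL2|MU1|ME1|BR1|rd1|wr1
(2) want 1×MEM +1rd +1wr — yes → AL2|MU1|ME0|BR1|rd0|wr0
(3) want 1×MUL +2rd +1wr — RD_PORT → AL2|MU1|ME0|BR1|rd0|wr0
(4) want 1×MEM +1rd +1wr — FU → AL2|MU1|ME0|BR1|rd0|wr0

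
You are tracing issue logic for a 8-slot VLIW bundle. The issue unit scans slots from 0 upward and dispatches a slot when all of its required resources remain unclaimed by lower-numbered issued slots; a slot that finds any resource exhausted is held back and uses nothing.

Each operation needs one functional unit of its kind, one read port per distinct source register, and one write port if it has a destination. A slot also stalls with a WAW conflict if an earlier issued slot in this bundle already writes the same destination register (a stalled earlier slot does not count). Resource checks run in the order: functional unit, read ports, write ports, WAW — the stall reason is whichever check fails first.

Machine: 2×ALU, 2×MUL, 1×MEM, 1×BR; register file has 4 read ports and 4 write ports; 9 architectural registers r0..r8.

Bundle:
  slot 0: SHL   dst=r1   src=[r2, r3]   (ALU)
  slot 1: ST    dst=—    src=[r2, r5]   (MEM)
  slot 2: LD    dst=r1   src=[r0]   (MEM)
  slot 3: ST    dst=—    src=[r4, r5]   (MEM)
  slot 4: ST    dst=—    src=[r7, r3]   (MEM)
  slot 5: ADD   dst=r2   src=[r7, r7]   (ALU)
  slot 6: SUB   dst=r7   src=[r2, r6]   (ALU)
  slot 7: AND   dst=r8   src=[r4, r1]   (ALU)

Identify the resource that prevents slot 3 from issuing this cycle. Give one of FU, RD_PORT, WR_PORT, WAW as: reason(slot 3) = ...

[0] ALU needs rd=2 wr=1: ok; after: ALU=1 MUL=2 MEM=1 BR=1, R=2, W=3
[1] MEM needs rd=2 wr=0: ok; after: ALU=1 MUL=2 MEM=0 BR=1, R=0, W=3
[2] MEM needs rd=1 wr=1: FU; after: ALU=1 MUL=2 MEM=0 BR=1, R=0, W=3
[3] MEM needs rd=2 wr=0: FU; after: ALU=1 MUL=2 MEM=0 BR=1, R=0, W=3
[4] MEM needs rd=2 wr=0: FU; after: ALU=1 MUL=2 MEM=0 BR=1, R=0, W=3
[5] ALU needs rd=1 wr=1: RD_PORT; after: ALU=1 MUL=2 MEM=0 BR=1, R=0, W=3
[6] ALU needs rd=2 wr=1: RD_PORT; after: ALU=1 MUL=2 MEM=0 BR=1, R=0, W=3
[7] ALU needs rd=2 wr=1: RD_PORT; after: ALU=1 MUL=2 MEM=0 BR=1, R=0, W=3

reason(slot 3) = FU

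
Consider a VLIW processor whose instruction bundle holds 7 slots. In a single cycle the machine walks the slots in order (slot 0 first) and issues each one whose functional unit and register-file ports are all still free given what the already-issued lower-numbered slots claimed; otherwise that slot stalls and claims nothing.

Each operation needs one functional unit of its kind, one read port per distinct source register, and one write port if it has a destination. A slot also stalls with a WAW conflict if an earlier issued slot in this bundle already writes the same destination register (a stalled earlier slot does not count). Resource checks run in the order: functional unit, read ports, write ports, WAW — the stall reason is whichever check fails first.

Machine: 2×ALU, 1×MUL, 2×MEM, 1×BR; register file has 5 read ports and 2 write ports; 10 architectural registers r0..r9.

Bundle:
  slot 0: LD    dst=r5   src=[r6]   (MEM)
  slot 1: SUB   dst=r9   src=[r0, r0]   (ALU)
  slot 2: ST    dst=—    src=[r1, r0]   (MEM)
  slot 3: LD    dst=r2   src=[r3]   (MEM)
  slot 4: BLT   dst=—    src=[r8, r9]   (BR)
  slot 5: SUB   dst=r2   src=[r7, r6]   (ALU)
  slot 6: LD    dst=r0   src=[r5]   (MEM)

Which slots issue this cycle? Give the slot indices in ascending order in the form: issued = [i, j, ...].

[0] MEM needs rd=1 wr=1: ok; after: ALU=2 MUL=1 MEM=1 BR=1, R=4, W=1
[1] ALU needs rd=1 wr=1: ok; after: ALU=1 MUL=1 MEM=1 BR=1, R=3, W=0
[2] MEM needs rd=2 wr=0: ok; after: ALU=1 MUL=1 MEM=0 BR=1, R=1, W=0
[3] MEM needs rd=1 wr=1: FU; after: ALU=1 MUL=1 MEM=0 BR=1, R=1, W=0
[4] BR needs rd=2 wr=0: RD_PORT; after: ALU=1 MUL=1 MEM=0 BR=1, R=1, W=0
[5] ALU needs rd=2 wr=1: RD_PORT; after: ALU=1 MUL=1 MEM=0 BR=1, R=1, W=0
[6] MEM needs rd=1 wr=1: FU; after: ALU=1 MUL=1 MEM=0 BR=1, R=1, W=0

issued = [0, 1, 2]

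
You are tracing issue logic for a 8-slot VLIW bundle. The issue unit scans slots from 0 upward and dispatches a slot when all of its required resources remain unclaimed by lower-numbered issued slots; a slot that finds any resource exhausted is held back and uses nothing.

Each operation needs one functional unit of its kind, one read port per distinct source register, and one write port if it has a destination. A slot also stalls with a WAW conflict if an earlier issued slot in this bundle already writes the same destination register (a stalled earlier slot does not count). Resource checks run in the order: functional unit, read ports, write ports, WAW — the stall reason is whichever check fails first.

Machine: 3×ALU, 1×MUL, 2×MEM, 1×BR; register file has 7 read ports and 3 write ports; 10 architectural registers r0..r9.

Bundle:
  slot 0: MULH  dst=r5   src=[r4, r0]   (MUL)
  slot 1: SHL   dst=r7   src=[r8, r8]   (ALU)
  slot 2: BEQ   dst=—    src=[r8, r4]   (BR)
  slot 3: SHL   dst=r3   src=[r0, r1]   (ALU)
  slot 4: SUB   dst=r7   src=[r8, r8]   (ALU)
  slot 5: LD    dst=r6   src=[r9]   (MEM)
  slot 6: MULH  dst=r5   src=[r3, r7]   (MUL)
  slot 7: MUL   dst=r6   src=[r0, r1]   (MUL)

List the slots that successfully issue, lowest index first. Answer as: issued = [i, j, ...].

issued = [0, 1, 2, 3]

  0. MUL→r5 ⇒ go  {3A/0Mu/2Ld/1B | 5r 2w}
  1. ALU→r7 ⇒ go  {2A/0Mu/2Ld/1B | 4r 1w}
  2. BR ⇒ go  {2A/0Mu/2Ld/0B | 2r 1w}
  3. ALU→r3 ⇒ go  {1A/0Mu/2Ld/0B | 0r 0w}
  4. ALU→r7 ⇒ no(RD_PORT)  {1A/0Mu/2Ld/0B | 0r 0w}
  5. MEM→r6 ⇒ no(RD_PORT)  {1A/0Mu/2Ld/0B | 0r 0w}
  6. MUL→r5 ⇒ no(FU)  {1A/0Mu/2Ld/0B | 0r 0w}
  7. MUL→r6 ⇒ no(FU)  {1A/0Mu/2Ld/0B | 0r 0w}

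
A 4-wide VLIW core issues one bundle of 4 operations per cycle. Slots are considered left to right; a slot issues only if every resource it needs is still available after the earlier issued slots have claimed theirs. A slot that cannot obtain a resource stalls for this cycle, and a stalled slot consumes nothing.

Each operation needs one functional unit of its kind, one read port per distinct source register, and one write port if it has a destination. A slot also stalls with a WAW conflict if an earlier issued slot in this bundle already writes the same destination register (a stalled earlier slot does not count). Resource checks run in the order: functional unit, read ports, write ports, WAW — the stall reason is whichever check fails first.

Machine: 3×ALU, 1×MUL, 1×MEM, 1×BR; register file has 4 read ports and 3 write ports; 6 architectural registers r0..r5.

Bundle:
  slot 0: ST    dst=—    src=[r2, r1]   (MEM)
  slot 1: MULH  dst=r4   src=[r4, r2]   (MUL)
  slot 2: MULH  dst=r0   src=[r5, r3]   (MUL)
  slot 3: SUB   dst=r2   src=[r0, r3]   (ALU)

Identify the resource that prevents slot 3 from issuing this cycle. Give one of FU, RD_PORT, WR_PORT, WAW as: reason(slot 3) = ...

reason(slot 3) = RD_PORT

  0. MEM ⇒ go  {3A/1Mu/0Ld/1B | 2r 3w}
  1. MUL→r4 ⇒ go  {3A/0Mu/0Ld/1B | 0r 2w}
  2. MUL→r0 ⇒ no(FU)  {3A/0Mu/0Ld/1B | 0r 2w}
  3. ALU→r2 ⇒ no(RD_PORT)  {3A/0Mu/0Ld/1B | 0r 2w}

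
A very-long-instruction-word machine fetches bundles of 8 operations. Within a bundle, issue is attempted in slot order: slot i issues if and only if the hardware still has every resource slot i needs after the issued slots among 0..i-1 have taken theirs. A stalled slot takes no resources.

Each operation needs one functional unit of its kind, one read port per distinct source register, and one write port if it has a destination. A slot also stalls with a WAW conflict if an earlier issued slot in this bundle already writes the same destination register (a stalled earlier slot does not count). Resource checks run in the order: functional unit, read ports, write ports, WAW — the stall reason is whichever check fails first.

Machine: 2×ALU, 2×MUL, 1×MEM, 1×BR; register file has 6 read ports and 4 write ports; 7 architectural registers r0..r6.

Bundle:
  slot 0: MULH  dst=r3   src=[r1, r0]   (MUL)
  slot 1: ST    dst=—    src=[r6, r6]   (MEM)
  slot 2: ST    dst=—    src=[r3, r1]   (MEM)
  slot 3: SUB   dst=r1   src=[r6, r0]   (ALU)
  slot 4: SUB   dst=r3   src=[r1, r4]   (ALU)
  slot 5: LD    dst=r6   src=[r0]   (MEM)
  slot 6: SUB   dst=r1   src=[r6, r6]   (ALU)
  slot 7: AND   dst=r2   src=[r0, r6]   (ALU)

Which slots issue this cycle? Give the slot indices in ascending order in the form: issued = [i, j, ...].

issued = [0, 1, 3]

  0. MUL→r3 ⇒ go  {2A/1Mu/1Ld/1B | 4r 3w}
  1. MEM ⇒ go  {2A/1Mu/0Ld/1B | 3r 3w}
  2. MEM ⇒ no(FU)  {2A/1Mu/0Ld/1B | 3r 3w}
  3. ALU→r1 ⇒ go  {1A/1Mu/0Ld/1B | 1r 2w}
  4. ALU→r3 ⇒ no(RD_PORT)  {1A/1Mu/0Ld/1B | 1r 2w}
  5. MEM→r6 ⇒ no(FU)  {1A/1Mu/0Ld/1B | 1r 2w}
  6. ALU→r1 ⇒ no(WAW)  {1A/1Mu/0Ld/1B | 1r 2w}
  7. ALU→r2 ⇒ no(RD_PORT)  {1A/1Mu/0Ld/1B | 1r 2w}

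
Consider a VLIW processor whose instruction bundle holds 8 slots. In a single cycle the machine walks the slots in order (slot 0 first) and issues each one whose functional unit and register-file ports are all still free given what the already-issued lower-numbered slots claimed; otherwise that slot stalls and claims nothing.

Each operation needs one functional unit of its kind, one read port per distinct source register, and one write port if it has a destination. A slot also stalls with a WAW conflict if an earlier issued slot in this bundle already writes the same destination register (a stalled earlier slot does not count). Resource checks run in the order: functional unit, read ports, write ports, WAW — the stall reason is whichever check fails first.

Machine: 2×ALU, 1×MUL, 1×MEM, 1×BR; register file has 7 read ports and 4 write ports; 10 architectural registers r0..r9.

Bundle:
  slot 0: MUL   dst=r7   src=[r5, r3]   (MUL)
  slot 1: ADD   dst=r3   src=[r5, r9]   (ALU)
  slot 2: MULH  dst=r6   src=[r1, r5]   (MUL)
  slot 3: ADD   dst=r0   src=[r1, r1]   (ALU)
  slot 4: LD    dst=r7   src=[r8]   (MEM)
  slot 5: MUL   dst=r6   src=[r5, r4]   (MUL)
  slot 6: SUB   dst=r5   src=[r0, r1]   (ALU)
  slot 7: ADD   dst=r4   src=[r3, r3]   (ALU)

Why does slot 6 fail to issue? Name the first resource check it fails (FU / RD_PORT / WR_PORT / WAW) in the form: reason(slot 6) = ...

reason(slot 6) = FU

[0] MUL needs rd=2 wr=1: ok; after: ALU=2 MUL=0 MEM=1 BR=1, R=5, W=3
[1] ALU needs rd=2 wr=1: ok; after: ALU=1 MUL=0 MEM=1 BR=1, R=3, W=2
[2] MUL needs rd=2 wr=1: FU; after: ALU=1 MUL=0 MEM=1 BR=1, R=3, W=2
[3] ALU needs rd=1 wr=1: ok; after: ALU=0 MUL=0 MEM=1 BR=1, R=2, W=1
[4] MEM needs rd=1 wr=1: WAW; after: ALU=0 MUL=0 MEM=1 BR=1, R=2, W=1
[5] MUL needs rd=2 wr=1: FU; after: ALU=0 MUL=0 MEM=1 BR=1, R=2, W=1
[6] ALU needs rd=2 wr=1: FU; after: ALU=0 MUL=0 MEM=1 BR=1, R=2, W=1
[7] ALU needs rd=1 wr=1: FU; after: ALU=0 MUL=0 MEM=1 BR=1, R=2, W=1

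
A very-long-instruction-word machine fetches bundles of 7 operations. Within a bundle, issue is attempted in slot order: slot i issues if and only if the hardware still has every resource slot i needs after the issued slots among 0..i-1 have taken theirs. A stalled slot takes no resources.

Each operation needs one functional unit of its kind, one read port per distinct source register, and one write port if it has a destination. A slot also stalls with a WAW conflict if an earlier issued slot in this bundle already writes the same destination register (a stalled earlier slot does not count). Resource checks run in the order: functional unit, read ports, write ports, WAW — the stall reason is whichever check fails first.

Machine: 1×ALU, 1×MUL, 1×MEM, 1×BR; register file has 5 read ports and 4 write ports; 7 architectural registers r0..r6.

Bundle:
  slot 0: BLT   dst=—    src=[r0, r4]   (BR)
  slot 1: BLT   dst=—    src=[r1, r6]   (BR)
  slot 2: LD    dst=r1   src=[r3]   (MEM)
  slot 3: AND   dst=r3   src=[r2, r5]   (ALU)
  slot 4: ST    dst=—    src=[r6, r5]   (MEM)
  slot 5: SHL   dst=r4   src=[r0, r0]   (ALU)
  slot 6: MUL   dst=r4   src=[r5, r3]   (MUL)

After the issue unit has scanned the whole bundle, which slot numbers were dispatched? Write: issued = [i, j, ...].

  0. BR ⇒ go  {1A/1Mu/1Ld/0B | 3r 4w}
  1. BR ⇒ no(FU)  {1A/1Mu/1Ld/0B | 3r 4w}
  2. MEM→r1 ⇒ go  {1A/1Mu/0Ld/0B | 2r 3w}
  3. ALU→r3 ⇒ go  {0A/1Mu/0Ld/0B | 0r 2w}
  4. MEM ⇒ no(FU)  {0A/1Mu/0Ld/0B | 0r 2w}
  5. ALU→r4 ⇒ no(FU)  {0A/1Mu/0Ld/0B | 0r 2w}
  6. MUL→r4 ⇒ no(RD_PORT)  {0A/1Mu/0Ld/0B | 0r 2w}

issued = [0, 2, 3]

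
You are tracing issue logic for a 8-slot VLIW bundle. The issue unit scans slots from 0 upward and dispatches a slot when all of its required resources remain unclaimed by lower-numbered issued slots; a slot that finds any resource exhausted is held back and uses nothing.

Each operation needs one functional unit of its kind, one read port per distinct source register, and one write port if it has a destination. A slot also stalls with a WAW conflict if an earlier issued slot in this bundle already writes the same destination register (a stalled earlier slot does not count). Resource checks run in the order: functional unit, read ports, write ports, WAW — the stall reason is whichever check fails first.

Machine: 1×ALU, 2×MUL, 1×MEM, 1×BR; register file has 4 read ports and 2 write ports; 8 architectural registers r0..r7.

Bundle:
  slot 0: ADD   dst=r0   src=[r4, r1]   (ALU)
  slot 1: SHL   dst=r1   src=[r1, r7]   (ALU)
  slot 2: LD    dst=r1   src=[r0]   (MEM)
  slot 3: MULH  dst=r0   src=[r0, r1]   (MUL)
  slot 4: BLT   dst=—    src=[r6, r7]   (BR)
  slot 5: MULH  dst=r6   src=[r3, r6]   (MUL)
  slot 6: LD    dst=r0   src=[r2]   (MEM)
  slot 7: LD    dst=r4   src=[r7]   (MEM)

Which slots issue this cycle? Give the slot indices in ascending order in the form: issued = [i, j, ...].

slot 0 (ALU): ISSUE — free A0,Mu2,Ld1,B1 rp2 wp1
slot 1 (ALU): stall FU — free A0,Mu2,Ld1,B1 rp2 wp1
slot 2 (MEM): ISSUE — free A0,Mu2,Ld0,B1 rp1 wp0
slot 3 (MUL): stall RD_PORT — free A0,Mu2,Ld0,B1 rp1 wp0
slot 4 (BR): stall RD_PORT — free A0,Mu2,Ld0,B1 rp1 wp0
slot 5 (MUL): stall RD_PORT — free A0,Mu2,Ld0,B1 rp1 wp0
slot 6 (MEM): stall FU — free A0,Mu2,Ld0,B1 rp1 wp0
slot 7 (MEM): stall FU — free A0,Mu2,Ld0,B1 rp1 wp0

issued = [0, 2]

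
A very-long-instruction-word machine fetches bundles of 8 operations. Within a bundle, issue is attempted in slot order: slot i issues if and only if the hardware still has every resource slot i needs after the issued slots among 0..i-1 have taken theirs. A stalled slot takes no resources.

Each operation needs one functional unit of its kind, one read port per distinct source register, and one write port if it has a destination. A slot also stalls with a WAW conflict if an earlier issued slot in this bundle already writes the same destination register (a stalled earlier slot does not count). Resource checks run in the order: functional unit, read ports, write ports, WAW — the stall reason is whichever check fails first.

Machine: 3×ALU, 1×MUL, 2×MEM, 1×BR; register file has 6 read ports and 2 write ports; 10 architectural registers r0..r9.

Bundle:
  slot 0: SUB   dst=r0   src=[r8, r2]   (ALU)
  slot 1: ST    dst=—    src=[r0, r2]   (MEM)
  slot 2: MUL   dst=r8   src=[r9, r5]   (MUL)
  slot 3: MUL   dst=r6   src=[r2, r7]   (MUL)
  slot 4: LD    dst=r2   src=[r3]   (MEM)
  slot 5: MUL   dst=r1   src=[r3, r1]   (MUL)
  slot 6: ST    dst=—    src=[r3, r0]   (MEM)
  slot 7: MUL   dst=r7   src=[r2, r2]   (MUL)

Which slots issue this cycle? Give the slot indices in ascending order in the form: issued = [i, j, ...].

slot 0 (ALU): ISSUE — free A2,Mu1,Ld2,B1 rp4 wp1
slot 1 (MEM): ISSUE — free A2,Mu1,Ld1,B1 rp2 wp1
slot 2 (MUL): ISSUE — free A2,Mu0,Ld1,B1 rp0 wp0
slot 3 (MUL): stall FU — free A2,Mu0,Ld1,B1 rp0 wp0
slot 4 (MEM): stall RD_PORT — free A2,Mu0,Ld1,B1 rp0 wp0
slot 5 (MUL): stall FU — free A2,Mu0,Ld1,B1 rp0 wp0
slot 6 (MEM): stall RD_PORT — free A2,Mu0,Ld1,B1 rp0 wp0
slot 7 (MUL): stall FU — free A2,Mu0,Ld1,B1 rp0 wp0

issued = [0, 1, 2]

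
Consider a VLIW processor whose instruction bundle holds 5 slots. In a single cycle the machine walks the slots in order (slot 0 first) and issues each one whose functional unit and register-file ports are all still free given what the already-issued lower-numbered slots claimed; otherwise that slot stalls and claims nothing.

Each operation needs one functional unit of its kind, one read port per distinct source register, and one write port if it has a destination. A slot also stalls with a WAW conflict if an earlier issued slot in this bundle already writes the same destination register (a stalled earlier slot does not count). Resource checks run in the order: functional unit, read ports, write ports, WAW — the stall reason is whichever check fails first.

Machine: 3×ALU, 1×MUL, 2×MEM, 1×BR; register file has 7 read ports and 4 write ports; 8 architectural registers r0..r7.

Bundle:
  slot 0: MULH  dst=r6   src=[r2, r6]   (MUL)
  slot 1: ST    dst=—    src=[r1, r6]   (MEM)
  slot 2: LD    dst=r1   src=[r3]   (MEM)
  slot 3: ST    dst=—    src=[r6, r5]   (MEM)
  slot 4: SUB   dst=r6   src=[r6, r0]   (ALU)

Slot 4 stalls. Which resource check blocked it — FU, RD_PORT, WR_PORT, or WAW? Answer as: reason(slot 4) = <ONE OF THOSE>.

#0 MUL src=r2,r6 dispatched  <A:3 Mu:0 Ld:2 B:1 rd:5 wr:3>
#1 MEM src=r1,r6 dispatched  <A:3 Mu:0 Ld:1 B:1 rd:3 wr:3>
#2 MEM src=r3 dispatched  <A:3 Mu:0 Ld:0 B:1 rd:2 wr:2>
#3 MEM src=r6,r5 held:FU  <A:3 Mu:0 Ld:0 B:1 rd:2 wr:2>
#4 ALU src=r6,r0 held:WAW  <A:3 Mu:0 Ld:0 B:1 rd:2 wr:2>

reason(slot 4) = WAW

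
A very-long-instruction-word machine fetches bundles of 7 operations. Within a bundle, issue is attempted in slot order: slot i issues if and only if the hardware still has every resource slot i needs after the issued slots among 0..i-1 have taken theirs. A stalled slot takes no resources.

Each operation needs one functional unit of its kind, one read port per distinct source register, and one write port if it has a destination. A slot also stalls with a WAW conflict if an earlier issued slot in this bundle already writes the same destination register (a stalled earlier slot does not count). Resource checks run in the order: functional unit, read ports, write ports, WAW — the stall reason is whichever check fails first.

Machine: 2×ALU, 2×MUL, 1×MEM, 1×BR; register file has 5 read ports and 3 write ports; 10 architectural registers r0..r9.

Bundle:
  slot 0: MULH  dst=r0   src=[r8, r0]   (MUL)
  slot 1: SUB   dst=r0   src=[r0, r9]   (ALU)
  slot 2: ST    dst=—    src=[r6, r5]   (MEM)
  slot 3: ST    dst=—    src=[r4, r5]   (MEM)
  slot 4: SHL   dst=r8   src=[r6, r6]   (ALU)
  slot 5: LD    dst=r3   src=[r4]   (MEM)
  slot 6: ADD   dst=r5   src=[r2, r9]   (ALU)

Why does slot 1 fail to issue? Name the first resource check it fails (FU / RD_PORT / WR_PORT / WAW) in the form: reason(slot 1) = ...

reason(slot 1) = WAW

  0. MUL→r0 ⇒ go  {2A/1Mu/1Ld/1B | 3r 2w}
  1. ALU→r0 ⇒ no(WAW)  {2A/1Mu/1Ld/1B | 3r 2w}
  2. MEM ⇒ go  {2A/1Mu/0Ld/1B | 1r 2w}
  3. MEM ⇒ no(FU)  {2A/1Mu/0Ld/1B | 1r 2w}
  4. ALU→r8 ⇒ go  {1A/1Mu/0Ld/1B | 0r 1w}
  5. MEM→r3 ⇒ no(FU)  {1A/1Mu/0Ld/1B | 0r 1w}
  6. ALU→r5 ⇒ no(RD_PORT)  {1A/1Mu/0Ld/1B | 0r 1w}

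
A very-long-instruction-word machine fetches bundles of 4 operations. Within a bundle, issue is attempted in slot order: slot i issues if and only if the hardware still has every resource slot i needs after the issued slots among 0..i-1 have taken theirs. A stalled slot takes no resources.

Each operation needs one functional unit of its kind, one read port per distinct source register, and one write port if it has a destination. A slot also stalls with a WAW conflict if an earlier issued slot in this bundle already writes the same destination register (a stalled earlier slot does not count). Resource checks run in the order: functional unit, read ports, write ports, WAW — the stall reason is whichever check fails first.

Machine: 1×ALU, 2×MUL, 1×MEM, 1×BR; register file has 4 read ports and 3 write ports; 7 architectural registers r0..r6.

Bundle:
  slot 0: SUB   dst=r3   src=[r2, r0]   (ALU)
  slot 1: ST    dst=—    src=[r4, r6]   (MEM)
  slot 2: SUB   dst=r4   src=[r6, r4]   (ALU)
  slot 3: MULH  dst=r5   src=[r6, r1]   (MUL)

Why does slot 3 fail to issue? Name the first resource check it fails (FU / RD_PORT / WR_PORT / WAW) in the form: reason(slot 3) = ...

reason(slot 3) = RD_PORT

#0 ALU src=r2,r0 dispatched  <A:0 Mu:2 Ld:1 B:1 rd:2 wr:2>
#1 MEM src=r4,r6 dispatched  <A:0 Mu:2 Ld:0 B:1 rd:0 wr:2>
#2 ALU src=r6,r4 held:FU  <A:0 Mu:2 Ld:0 B:1 rd:0 wr:2>
#3 MUL src=r6,r1 held:RD_PORT  <A:0 Mu:2 Ld:0 B:1 rd:0 wr:2>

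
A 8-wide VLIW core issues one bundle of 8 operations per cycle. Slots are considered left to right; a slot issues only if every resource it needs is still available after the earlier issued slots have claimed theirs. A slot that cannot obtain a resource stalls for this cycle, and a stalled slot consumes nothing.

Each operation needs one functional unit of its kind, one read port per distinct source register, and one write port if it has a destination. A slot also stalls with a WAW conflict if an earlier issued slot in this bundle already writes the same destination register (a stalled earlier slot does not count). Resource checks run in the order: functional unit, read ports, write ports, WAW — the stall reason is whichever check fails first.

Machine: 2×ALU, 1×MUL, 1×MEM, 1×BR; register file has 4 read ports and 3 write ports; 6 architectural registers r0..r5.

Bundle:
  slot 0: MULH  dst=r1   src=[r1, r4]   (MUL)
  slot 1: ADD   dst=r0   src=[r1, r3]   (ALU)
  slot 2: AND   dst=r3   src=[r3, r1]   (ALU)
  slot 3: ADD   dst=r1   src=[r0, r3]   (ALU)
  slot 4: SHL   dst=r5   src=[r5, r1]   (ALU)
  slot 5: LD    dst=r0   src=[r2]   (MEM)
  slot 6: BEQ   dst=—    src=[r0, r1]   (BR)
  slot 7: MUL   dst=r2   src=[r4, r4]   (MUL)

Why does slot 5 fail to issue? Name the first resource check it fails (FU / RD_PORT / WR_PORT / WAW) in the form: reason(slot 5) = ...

[0] MUL needs rd=2 wr=1: ok; after: ALU=2 MUL=0 MEM=1 BR=1, R=2, W=2
[1] ALU needs rd=2 wr=1: ok; after: ALU=1 MUL=0 MEM=1 BR=1, R=0, W=1
[2] ALU needs rd=2 wr=1: RD_PORT; after: ALU=1 MUL=0 MEM=1 BR=1, R=0, W=1
[3] ALU needs rd=2 wr=1: RD_PORT; after: ALU=1 MUL=0 MEM=1 BR=1, R=0, W=1
[4] ALU needs rd=2 wr=1: RD_PORT; after: ALU=1 MUL=0 MEM=1 BR=1, R=0, W=1
[5] MEM needs rd=1 wr=1: RD_PORT; after: ALU=1 MUL=0 MEM=1 BR=1, R=0, W=1
[6] BR needs rd=2 wr=0: RD_PORT; after: ALU=1 MUL=0 MEM=1 BR=1, R=0, W=1
[7] MUL needs rd=1 wr=1: FU; after: ALU=1 MUL=0 MEM=1 BR=1, R=0, W=1

reason(slot 5) = RD_PORT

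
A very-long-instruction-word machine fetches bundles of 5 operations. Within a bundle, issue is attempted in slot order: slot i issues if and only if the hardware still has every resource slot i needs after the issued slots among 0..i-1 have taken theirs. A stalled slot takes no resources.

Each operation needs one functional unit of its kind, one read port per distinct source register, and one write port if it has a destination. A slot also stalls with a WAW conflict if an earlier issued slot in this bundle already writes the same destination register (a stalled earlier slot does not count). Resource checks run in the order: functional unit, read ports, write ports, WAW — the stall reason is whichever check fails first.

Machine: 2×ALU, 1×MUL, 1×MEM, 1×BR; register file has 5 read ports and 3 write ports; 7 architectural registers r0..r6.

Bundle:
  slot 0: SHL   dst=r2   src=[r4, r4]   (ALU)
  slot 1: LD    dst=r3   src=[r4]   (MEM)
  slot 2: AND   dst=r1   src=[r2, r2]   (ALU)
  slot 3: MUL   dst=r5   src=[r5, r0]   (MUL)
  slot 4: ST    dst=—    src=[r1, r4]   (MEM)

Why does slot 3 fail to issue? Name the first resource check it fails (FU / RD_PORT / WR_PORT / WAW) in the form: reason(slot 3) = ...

#0 ALU src=r4,r4 dispatched  <A:1 Mu:1 Ld:1 B:1 rd:4 wr:2>
#1 MEM src=r4 dispatched  <A:1 Mu:1 Ld:0 B:1 rd:3 wr:1>
#2 ALU src=r2,r2 dispatched  <A:0 Mu:1 Ld:0 B:1 rd:2 wr:0>
#3 MUL src=r5,r0 held:WR_PORT  <A:0 Mu:1 Ld:0 B:1 rd:2 wr:0>
#4 MEM src=r1,r4 held:FU  <A:0 Mu:1 Ld:0 B:1 rd:2 wr:0>

reason(slot 3) = WR_PORT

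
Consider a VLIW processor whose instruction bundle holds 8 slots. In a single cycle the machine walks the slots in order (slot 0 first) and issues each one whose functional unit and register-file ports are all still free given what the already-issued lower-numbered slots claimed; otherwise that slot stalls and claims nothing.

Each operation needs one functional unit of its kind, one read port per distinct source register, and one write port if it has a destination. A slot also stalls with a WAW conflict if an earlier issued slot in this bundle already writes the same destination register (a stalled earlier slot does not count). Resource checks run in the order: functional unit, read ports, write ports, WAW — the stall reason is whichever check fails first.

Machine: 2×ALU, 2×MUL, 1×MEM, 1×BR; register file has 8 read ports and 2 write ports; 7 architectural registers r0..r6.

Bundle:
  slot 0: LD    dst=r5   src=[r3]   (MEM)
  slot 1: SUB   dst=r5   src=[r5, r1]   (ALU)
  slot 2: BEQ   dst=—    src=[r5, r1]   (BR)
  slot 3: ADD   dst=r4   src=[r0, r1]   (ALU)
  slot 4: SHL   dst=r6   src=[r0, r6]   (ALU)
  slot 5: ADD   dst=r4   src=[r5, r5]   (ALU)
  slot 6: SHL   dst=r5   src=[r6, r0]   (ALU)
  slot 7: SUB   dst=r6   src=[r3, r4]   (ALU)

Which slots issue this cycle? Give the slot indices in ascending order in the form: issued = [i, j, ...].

[0] MEM needs rd=1 wr=1: ok; after: ALU=2 MUL=2 MEM=0 BR=1, R=7, W=1
[1] ALU needs rd=2 wr=1: WAW; after: ALU=2 MUL=2 MEM=0 BR=1, R=7, W=1
[2] BR needs rd=2 wr=0: ok; after: ALU=2 MUL=2 MEM=0 BR=0, R=5, W=1
[3] ALU needs rd=2 wr=1: ok; after: ALU=1 MUL=2 MEM=0 BR=0, R=3, W=0
[4] ALU needs rd=2 wr=1: WR_PORT; after: ALU=1 MUL=2 MEM=0 BR=0, R=3, W=0
[5] ALU needs rd=1 wr=1: WR_PORT; after: ALU=1 MUL=2 MEM=0 BR=0, R=3, W=0
[6] ALU needs rd=2 wr=1: WR_PORT; after: ALU=1 MUL=2 MEM=0 BR=0, R=3, W=0
[7] ALU needs rd=2 wr=1: WR_PORT; after: ALU=1 MUL=2 MEM=0 BR=0, R=3, W=0

issued = [0, 2, 3]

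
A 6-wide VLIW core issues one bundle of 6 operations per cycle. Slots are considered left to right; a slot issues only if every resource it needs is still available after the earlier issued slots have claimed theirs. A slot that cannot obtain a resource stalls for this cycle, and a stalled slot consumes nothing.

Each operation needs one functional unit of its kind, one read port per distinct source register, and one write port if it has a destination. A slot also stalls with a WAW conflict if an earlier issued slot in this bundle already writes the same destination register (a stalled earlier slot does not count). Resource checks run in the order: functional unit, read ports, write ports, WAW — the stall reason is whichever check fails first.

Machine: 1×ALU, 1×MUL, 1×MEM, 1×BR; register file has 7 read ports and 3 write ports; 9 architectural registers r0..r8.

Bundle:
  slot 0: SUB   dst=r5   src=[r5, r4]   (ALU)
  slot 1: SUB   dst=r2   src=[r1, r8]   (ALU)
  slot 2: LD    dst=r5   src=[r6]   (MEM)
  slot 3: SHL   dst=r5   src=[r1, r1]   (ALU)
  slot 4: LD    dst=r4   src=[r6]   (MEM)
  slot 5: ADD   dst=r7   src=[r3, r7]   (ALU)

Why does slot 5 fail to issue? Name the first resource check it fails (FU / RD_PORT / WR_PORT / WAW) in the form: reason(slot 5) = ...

slot 0 (ALU): ISSUE — free A0,Mu1,Ld1,B1 rp5 wp2
slot 1 (ALU): stall FU — free A0,Mu1,Ld1,B1 rp5 wp2
slot 2 (MEM): stall WAW — free A0,Mu1,Ld1,B1 rp5 wp2
slot 3 (ALU): stall FU — free A0,Mu1,Ld1,B1 rp5 wp2
slot 4 (MEM): ISSUE — free A0,Mu1,Ld0,B1 rp4 wp1
slot 5 (ALU): stall FU — free A0,Mu1,Ld0,B1 rp4 wp1

reason(slot 5) = FU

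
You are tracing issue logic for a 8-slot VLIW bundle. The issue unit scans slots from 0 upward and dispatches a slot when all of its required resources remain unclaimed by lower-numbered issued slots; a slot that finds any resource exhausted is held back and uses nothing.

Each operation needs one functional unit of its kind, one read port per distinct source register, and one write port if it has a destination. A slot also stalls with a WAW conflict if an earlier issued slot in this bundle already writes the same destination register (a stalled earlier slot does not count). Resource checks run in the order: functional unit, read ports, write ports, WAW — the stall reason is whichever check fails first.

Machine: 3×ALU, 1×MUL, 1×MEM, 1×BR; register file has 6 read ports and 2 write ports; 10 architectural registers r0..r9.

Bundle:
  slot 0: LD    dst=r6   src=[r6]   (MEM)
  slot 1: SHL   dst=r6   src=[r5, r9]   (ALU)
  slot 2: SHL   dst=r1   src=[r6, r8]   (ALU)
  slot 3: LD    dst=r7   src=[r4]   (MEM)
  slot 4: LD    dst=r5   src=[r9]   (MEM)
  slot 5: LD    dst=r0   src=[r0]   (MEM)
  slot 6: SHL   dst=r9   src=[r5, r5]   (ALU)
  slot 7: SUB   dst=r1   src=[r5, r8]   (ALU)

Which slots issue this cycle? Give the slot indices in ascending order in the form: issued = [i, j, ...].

slot 0 (MEM): ISSUE — free A3,Mu1,Ld0,B1 rp5 wp1
slot 1 (ALU): stall WAW — free A3,Mu1,Ld0,B1 rp5 wp1
slot 2 (ALU): ISSUE — free A2,Mu1,Ld0,B1 rp3 wp0
slot 3 (MEM): stall FU — free A2,Mu1,Ld0,B1 rp3 wp0
slot 4 (MEM): stall FU — free A2,Mu1,Ld0,B1 rp3 wp0
slot 5 (MEM): stall FU — free A2,Mu1,Ld0,B1 rp3 wp0
slot 6 (ALU): stall WR_PORT — free A2,Mu1,Ld0,B1 rp3 wp0
slot 7 (ALU): stall WR_PORT — free A2,Mu1,Ld0,B1 rp3 wp0

issued = [0, 2]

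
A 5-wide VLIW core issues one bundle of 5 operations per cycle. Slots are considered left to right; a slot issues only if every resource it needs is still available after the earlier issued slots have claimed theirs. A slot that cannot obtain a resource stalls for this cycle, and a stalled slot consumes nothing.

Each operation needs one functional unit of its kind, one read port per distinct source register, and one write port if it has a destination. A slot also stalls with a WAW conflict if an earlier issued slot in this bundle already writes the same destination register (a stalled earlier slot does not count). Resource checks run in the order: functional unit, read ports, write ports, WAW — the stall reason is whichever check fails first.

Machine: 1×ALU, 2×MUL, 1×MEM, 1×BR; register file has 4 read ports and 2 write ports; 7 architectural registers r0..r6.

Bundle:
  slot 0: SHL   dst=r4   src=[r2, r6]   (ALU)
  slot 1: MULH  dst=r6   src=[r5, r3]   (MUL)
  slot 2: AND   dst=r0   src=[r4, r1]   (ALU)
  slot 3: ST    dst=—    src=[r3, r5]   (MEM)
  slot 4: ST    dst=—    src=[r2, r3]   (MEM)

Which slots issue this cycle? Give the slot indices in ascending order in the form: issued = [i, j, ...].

(0) want 1×ALU +2rd +1wr — yes → AL0|MU2|ME1|BR1|rd2|wr1
(1) want 1×MUL +2rd +1wr — yes → AL0|MU1|ME1|BR1|rd0|wr0
(2) want 1×ALU +2rd +1wr — FU → AL0|MU1|ME1|BR1|rd0|wr0
(3) want 1×MEM +2rd +0wr — RD_PORT → AL0|MU1|ME1|BR1|rd0|wr0
(4) want 1×MEM +2rd +0wr — RD_PORT → AL0|MU1|ME1|BR1|rd0|wr0

issued = [0, 1]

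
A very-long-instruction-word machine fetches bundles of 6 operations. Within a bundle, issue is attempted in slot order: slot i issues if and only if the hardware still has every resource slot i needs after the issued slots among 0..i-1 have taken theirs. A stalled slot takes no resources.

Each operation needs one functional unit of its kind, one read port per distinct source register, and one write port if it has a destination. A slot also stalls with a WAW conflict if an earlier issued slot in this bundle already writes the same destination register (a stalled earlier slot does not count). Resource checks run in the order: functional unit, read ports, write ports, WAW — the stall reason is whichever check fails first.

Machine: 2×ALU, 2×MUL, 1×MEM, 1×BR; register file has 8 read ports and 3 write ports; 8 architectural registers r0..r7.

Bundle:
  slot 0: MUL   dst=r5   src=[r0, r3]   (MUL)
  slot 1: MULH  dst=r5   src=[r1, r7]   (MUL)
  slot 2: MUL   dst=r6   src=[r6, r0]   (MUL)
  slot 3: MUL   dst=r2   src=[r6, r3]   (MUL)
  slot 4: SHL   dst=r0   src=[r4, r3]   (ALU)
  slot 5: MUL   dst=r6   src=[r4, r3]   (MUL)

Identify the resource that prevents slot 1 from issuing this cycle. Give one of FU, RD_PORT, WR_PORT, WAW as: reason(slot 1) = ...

reason(slot 1) = WAW

[0] MUL needs rd=2 wr=1: ok; after: ALU=2 MUL=1 MEM=1 BR=1, R=6, W=2
[1] MUL needs rd=2 wr=1: WAW; after: ALU=2 MUL=1 MEM=1 BR=1, R=6, W=2
[2] MUL needs rd=2 wr=1: ok; after: ALU=2 MUL=0 MEM=1 BR=1, R=4, W=1
[3] MUL needs rd=2 wr=1: FU; after: ALU=2 MUL=0 MEM=1 BR=1, R=4, W=1
[4] ALU needs rd=2 wr=1: ok; after: ALU=1 MUL=0 MEM=1 BR=1, R=2, W=0
[5] MUL needs rd=2 wr=1: FU; after: ALU=1 MUL=0 MEM=1 BR=1, R=2, W=0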